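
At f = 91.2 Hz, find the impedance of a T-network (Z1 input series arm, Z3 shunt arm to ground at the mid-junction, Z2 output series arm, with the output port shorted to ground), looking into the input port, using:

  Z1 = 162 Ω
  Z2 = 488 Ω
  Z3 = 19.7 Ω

Step 1 — Angular frequency: ω = 2π·f = 2π·91.2 = 573 rad/s.
Step 2 — Component impedances:
  Z1: Z = R = 162 Ω
  Z2: Z = R = 488 Ω
  Z3: Z = R = 19.7 Ω
Step 3 — With the output port shorted to ground, the output series arm Z2 runs from the junction to ground; the shunt arm Z3 also runs from the junction to ground. They appear in parallel: Z3 || Z2 = 18.94 Ω.
Step 4 — Series with input arm Z1: Z_in = Z1 + (Z3 || Z2) = 180.9 Ω = 180.9∠0.0° Ω.

Z = 180.9 Ω = 180.9∠0.0° Ω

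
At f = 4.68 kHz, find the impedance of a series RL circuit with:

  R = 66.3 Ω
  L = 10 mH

Step 1 — Angular frequency: ω = 2π·f = 2π·4680 = 2.941e+04 rad/s.
Step 2 — Component impedances:
  R: Z = R = 66.3 Ω
  L: Z = jωL = j·2.941e+04·0.01 = 0 + j294.1 Ω
Step 3 — Series combination: Z_total = R + L = 66.3 + j294.1 Ω = 301.4∠77.3° Ω.

Z = 66.3 + j294.1 Ω = 301.4∠77.3° Ω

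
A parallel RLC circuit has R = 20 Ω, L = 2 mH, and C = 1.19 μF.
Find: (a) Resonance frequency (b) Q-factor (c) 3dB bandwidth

Step 1 — Resonance: ω₀ = 1/√(LC) = 1/√(0.002·1.19e-06) = 2.05e+04 rad/s.
Step 2 — f₀ = ω₀/(2π) = 3262 Hz.
Step 3 — Parallel Q: Q = R/(ω₀L) = 20/(2.05e+04·0.002) = 0.4879.
Step 4 — Bandwidth: Δω = ω₀/Q = 4.202e+04 rad/s; BW = Δω/(2π) = 6687 Hz.

(a) f₀ = 3262 Hz  (b) Q = 0.4879  (c) BW = 6687 Hz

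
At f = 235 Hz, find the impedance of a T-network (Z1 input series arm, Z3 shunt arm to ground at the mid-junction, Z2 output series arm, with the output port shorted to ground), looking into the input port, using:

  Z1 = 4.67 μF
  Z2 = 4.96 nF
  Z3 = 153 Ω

Step 1 — Angular frequency: ω = 2π·f = 2π·235 = 1477 rad/s.
Step 2 — Component impedances:
  Z1: Z = 1/(jωC) = -j/(ω·C) = 0 - j145 Ω
  Z2: Z = 1/(jωC) = -j/(ω·C) = 0 - j1.365e+05 Ω
  Z3: Z = R = 153 Ω
Step 3 — With the output port shorted to ground, the output series arm Z2 runs from the junction to ground; the shunt arm Z3 also runs from the junction to ground. They appear in parallel: Z3 || Z2 = 153 - j0.1714 Ω.
Step 4 — Series with input arm Z1: Z_in = Z1 + (Z3 || Z2) = 153 - j145.2 Ω = 210.9∠-43.5° Ω.

Z = 153 - j145.2 Ω = 210.9∠-43.5° Ω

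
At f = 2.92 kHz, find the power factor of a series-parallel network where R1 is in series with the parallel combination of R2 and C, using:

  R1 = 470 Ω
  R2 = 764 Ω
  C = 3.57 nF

Step 1 — Angular frequency: ω = 2π·f = 2π·2920 = 1.835e+04 rad/s.
Step 2 — Component impedances:
  R1: Z = R = 470 Ω
  R2: Z = R = 764 Ω
  C: Z = 1/(jωC) = -j/(ω·C) = 0 - j1.527e+04 Ω
Step 3 — Parallel branch: R2 || C = 1/(1/R2 + 1/C) = 762.1 - j38.14 Ω.
Step 4 — Series with R1: Z_total = R1 + (R2 || C) = 1232 - j38.14 Ω = 1233∠-1.8° Ω.
Step 5 — Power factor: PF = cos(φ) = Re(Z)/|Z| = 1232.1/1232.7 = 0.9995.
Step 6 — Type: Im(Z) = -38.14 ⇒ leading (phase φ = -1.8°).

PF = 0.9995 (leading, φ = -1.8°)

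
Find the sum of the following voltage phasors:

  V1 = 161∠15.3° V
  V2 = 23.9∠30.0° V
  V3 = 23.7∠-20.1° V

Step 1 — Convert each phasor to rectangular form:
  V1 = 161·(cos(15.3°) + j·sin(15.3°)) = 155.3 + j42.48 V
  V2 = 23.9·(cos(30.0°) + j·sin(30.0°)) = 20.7 + j11.95 V
  V3 = 23.7·(cos(-20.1°) + j·sin(-20.1°)) = 22.26 - j8.145 V
Step 2 — Sum components: V_total = 198.2 + j46.29 V.
Step 3 — Convert to polar: |V_total| = 203.6 V, ∠V_total = 13.1°.

V_total = 203.6∠13.1° V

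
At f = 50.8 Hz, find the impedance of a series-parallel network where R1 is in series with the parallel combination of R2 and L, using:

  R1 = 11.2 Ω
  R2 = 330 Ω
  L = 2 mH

Step 1 — Angular frequency: ω = 2π·f = 2π·50.8 = 319.2 rad/s.
Step 2 — Component impedances:
  R1: Z = R = 11.2 Ω
  R2: Z = R = 330 Ω
  L: Z = jωL = j·319.2·0.002 = 0 + j0.6384 Ω
Step 3 — Parallel branch: R2 || L = 1/(1/R2 + 1/L) = 0.001235 + j0.6384 Ω.
Step 4 — Series with R1: Z_total = R1 + (R2 || L) = 11.2 + j0.6384 Ω = 11.22∠3.3° Ω.

Z = 11.2 + j0.6384 Ω = 11.22∠3.3° Ω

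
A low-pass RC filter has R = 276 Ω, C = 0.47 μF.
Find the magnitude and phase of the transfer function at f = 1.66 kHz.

Step 1 — Angular frequency: ω = 2π·1660 = 1.043e+04 rad/s.
Step 2 — Transfer function: H(jω) = 1/(1 + jωRC).
Step 3 — Denominator: 1 + jωRC = 1 + j·1.043e+04·276·4.7e-07 = 1 + j1.353.
Step 4 — H = 0.3533 - j0.478.
Step 5 — Magnitude: |H| = 0.5944 (-4.5 dB); phase: φ = -53.5°.

|H| = 0.5944 (-4.5 dB), φ = -53.5°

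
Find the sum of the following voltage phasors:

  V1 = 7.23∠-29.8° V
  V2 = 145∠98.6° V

Step 1 — Convert each phasor to rectangular form:
  V1 = 7.23·(cos(-29.8°) + j·sin(-29.8°)) = 6.274 - j3.593 V
  V2 = 145·(cos(98.6°) + j·sin(98.6°)) = -21.68 + j143.4 V
Step 2 — Sum components: V_total = -15.41 + j139.8 V.
Step 3 — Convert to polar: |V_total| = 140.6 V, ∠V_total = 96.3°.

V_total = 140.6∠96.3° V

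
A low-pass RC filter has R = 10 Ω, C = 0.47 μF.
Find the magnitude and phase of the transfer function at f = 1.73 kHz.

Step 1 — Angular frequency: ω = 2π·1730 = 1.087e+04 rad/s.
Step 2 — Transfer function: H(jω) = 1/(1 + jωRC).
Step 3 — Denominator: 1 + jωRC = 1 + j·1.087e+04·10·4.7e-07 = 1 + j0.05109.
Step 4 — H = 0.9974 - j0.05096.
Step 5 — Magnitude: |H| = 0.9987 (-0.0 dB); phase: φ = -2.9°.

|H| = 0.9987 (-0.0 dB), φ = -2.9°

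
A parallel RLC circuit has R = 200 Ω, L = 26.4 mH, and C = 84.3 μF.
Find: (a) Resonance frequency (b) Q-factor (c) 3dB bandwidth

Step 1 — Resonance: ω₀ = 1/√(LC) = 1/√(0.0264·8.43e-05) = 670.3 rad/s.
Step 2 — f₀ = ω₀/(2π) = 106.7 Hz.
Step 3 — Parallel Q: Q = R/(ω₀L) = 200/(670.3·0.0264) = 11.3.
Step 4 — Bandwidth: Δω = ω₀/Q = 59.31 rad/s; BW = Δω/(2π) = 9.44 Hz.

(a) f₀ = 106.7 Hz  (b) Q = 11.3  (c) BW = 9.44 Hz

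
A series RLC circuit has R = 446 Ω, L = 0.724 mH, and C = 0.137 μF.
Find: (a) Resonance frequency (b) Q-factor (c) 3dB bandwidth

Step 1 — Resonance: ω₀ = 1/√(LC) = 1/√(0.000724·1.37e-07) = 1.004e+05 rad/s.
Step 2 — f₀ = ω₀/(2π) = 1.598e+04 Hz.
Step 3 — Series Q: Q = ω₀L/R = 1.004e+05·0.000724/446 = 0.163.
Step 4 — Bandwidth: Δω = ω₀/Q = 6.16e+05 rad/s; BW = Δω/(2π) = 9.804e+04 Hz.

(a) f₀ = 1.598e+04 Hz  (b) Q = 0.163  (c) BW = 9.804e+04 Hz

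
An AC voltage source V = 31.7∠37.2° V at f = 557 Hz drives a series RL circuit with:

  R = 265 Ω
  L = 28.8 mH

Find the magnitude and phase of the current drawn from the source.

Step 1 — Angular frequency: ω = 2π·f = 2π·557 = 3500 rad/s.
Step 2 — Component impedances:
  R: Z = R = 265 Ω
  L: Z = jωL = j·3500·0.0288 = 0 + j100.8 Ω
Step 3 — Series combination: Z_total = R + L = 265 + j100.8 Ω = 283.5∠20.8° Ω.
Step 4 — Source phasor: V = 31.7∠37.2° V = 25.25 + j19.17 V.
Step 5 — Ohm's law: I = V / Z_total = (25.25 + j19.17) / (265 + j100.8) = 0.1073 + j0.03152 A.
Step 6 — Convert to polar: |I| = 0.1118 A, ∠I = 16.4°.

I = 0.1118∠16.4° A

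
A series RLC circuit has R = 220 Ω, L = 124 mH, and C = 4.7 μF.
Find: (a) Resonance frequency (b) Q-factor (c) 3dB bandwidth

Step 1 — Resonance: ω₀ = 1/√(LC) = 1/√(0.124·4.7e-06) = 1310 rad/s.
Step 2 — f₀ = ω₀/(2π) = 208.5 Hz.
Step 3 — Series Q: Q = ω₀L/R = 1310·0.124/220 = 0.7383.
Step 4 — Bandwidth: Δω = ω₀/Q = 1774 rad/s; BW = Δω/(2π) = 282.4 Hz.

(a) f₀ = 208.5 Hz  (b) Q = 0.7383  (c) BW = 282.4 Hz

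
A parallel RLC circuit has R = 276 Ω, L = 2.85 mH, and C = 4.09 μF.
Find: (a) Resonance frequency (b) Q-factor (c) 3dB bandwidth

Step 1 — Resonance: ω₀ = 1/√(LC) = 1/√(0.00285·4.09e-06) = 9262 rad/s.
Step 2 — f₀ = ω₀/(2π) = 1474 Hz.
Step 3 — Parallel Q: Q = R/(ω₀L) = 276/(9262·0.00285) = 10.46.
Step 4 — Bandwidth: Δω = ω₀/Q = 885.9 rad/s; BW = Δω/(2π) = 141 Hz.

(a) f₀ = 1474 Hz  (b) Q = 10.46  (c) BW = 141 Hz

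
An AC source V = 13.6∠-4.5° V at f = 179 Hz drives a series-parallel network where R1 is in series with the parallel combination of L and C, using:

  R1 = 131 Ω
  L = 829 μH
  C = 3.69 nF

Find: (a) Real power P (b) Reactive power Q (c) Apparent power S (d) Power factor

Step 1 — Angular frequency: ω = 2π·f = 2π·179 = 1125 rad/s.
Step 2 — Component impedances:
  R1: Z = R = 131 Ω
  L: Z = jωL = j·1125·0.000829 = 0 + j0.9324 Ω
  C: Z = 1/(jωC) = -j/(ω·C) = 0 - j2.41e+05 Ω
Step 3 — Parallel branch: L || C = 1/(1/L + 1/C) = 0 + j0.9324 Ω.
Step 4 — Series with R1: Z_total = R1 + (L || C) = 131 + j0.9324 Ω = 131∠0.4° Ω.
Step 5 — Source phasor: V = 13.6∠-4.5° V = 13.56 - j1.067 V.
Step 6 — Current: I = V / Z = 0.1034 - j0.008882 A = 0.1038∠-4.9° A.
Step 7 — Complex power: S = V·I* = 1.412 + j0.01005 VA.
Step 8 — Real power: P = Re(S) = 1.412 W.
Step 9 — Reactive power: Q = Im(S) = 0.01005 VAR.
Step 10 — Apparent power: |S| = 1.412 VA.
Step 11 — Power factor: PF = P/|S| = 1 (lagging).

(a) P = 1.412 W  (b) Q = 0.01005 VAR  (c) S = 1.412 VA  (d) PF = 1 (lagging)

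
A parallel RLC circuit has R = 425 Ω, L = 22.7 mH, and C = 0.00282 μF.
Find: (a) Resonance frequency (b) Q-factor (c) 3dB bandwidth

Step 1 — Resonance: ω₀ = 1/√(LC) = 1/√(0.0227·2.82e-09) = 1.25e+05 rad/s.
Step 2 — f₀ = ω₀/(2π) = 1.989e+04 Hz.
Step 3 — Parallel Q: Q = R/(ω₀L) = 425/(1.25e+05·0.0227) = 0.1498.
Step 4 — Bandwidth: Δω = ω₀/Q = 8.344e+05 rad/s; BW = Δω/(2π) = 1.328e+05 Hz.

(a) f₀ = 1.989e+04 Hz  (b) Q = 0.1498  (c) BW = 1.328e+05 Hz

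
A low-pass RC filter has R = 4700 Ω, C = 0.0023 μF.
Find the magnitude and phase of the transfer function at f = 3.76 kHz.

Step 1 — Angular frequency: ω = 2π·3760 = 2.362e+04 rad/s.
Step 2 — Transfer function: H(jω) = 1/(1 + jωRC).
Step 3 — Denominator: 1 + jωRC = 1 + j·2.362e+04·4700·2.3e-09 = 1 + j0.2554.
Step 4 — H = 0.9388 - j0.2397.
Step 5 — Magnitude: |H| = 0.9689 (-0.3 dB); phase: φ = -14.3°.

|H| = 0.9689 (-0.3 dB), φ = -14.3°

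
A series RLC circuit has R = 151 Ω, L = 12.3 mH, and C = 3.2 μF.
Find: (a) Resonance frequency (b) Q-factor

Step 1 — Resonance condition Im(Z)=0 gives ω₀ = 1/√(LC).
Step 2 — ω₀ = 1/√(0.0123·3.2e-06) = 5040 rad/s.
Step 3 — f₀ = ω₀/(2π) = 802.2 Hz.
Step 4 — Series Q: Q = ω₀L/R = 5040·0.0123/151 = 0.4106.

(a) f₀ = 802.2 Hz  (b) Q = 0.4106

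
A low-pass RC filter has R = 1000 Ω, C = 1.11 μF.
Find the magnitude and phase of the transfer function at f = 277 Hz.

Step 1 — Angular frequency: ω = 2π·277 = 1740 rad/s.
Step 2 — Transfer function: H(jω) = 1/(1 + jωRC).
Step 3 — Denominator: 1 + jωRC = 1 + j·1740·1000·1.11e-06 = 1 + j1.932.
Step 4 — H = 0.2113 - j0.4082.
Step 5 — Magnitude: |H| = 0.4597 (-6.8 dB); phase: φ = -62.6°.

|H| = 0.4597 (-6.8 dB), φ = -62.6°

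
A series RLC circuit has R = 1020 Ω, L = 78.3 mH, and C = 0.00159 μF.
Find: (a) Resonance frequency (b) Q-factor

Step 1 — Resonance condition Im(Z)=0 gives ω₀ = 1/√(LC).
Step 2 — ω₀ = 1/√(0.0783·1.59e-09) = 8.962e+04 rad/s.
Step 3 — f₀ = ω₀/(2π) = 1.426e+04 Hz.
Step 4 — Series Q: Q = ω₀L/R = 8.962e+04·0.0783/1020 = 6.88.

(a) f₀ = 1.426e+04 Hz  (b) Q = 6.88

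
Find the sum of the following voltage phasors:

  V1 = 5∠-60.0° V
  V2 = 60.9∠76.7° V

Step 1 — Convert each phasor to rectangular form:
  V1 = 5·(cos(-60.0°) + j·sin(-60.0°)) = 2.5 - j4.33 V
  V2 = 60.9·(cos(76.7°) + j·sin(76.7°)) = 14.01 + j59.27 V
Step 2 — Sum components: V_total = 16.51 + j54.94 V.
Step 3 — Convert to polar: |V_total| = 57.36 V, ∠V_total = 73.3°.

V_total = 57.36∠73.3° V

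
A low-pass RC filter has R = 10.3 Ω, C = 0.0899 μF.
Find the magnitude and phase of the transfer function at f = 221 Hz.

Step 1 — Angular frequency: ω = 2π·221 = 1389 rad/s.
Step 2 — Transfer function: H(jω) = 1/(1 + jωRC).
Step 3 — Denominator: 1 + jωRC = 1 + j·1389·10.3·8.99e-08 = 1 + j0.001286.
Step 4 — H = 1 - j0.001286.
Step 5 — Magnitude: |H| = 1 (-0.0 dB); phase: φ = -0.1°.

|H| = 1 (-0.0 dB), φ = -0.1°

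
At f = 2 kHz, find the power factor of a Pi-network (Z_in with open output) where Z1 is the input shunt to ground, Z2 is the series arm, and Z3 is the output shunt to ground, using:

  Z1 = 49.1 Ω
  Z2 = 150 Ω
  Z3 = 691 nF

Step 1 — Angular frequency: ω = 2π·f = 2π·2000 = 1.257e+04 rad/s.
Step 2 — Component impedances:
  Z1: Z = R = 49.1 Ω
  Z2: Z = R = 150 Ω
  Z3: Z = 1/(jωC) = -j/(ω·C) = 0 - j115.2 Ω
Step 3 — With open output, the series arm Z2 and the output shunt Z3 appear in series to ground: Z2 + Z3 = 150 - j115.2 Ω.
Step 4 — Parallel with input shunt Z1: Z_in = Z1 || (Z2 + Z3) = 40.03 - j5.248 Ω = 40.37∠-7.5° Ω.
Step 5 — Power factor: PF = cos(φ) = Re(Z)/|Z| = 40.027/40.37 = 0.9915.
Step 6 — Type: Im(Z) = -5.248 ⇒ leading (phase φ = -7.5°).

PF = 0.9915 (leading, φ = -7.5°)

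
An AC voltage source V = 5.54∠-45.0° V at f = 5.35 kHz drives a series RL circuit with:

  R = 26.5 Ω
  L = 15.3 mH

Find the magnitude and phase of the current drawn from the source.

Step 1 — Angular frequency: ω = 2π·f = 2π·5350 = 3.362e+04 rad/s.
Step 2 — Component impedances:
  R: Z = R = 26.5 Ω
  L: Z = jωL = j·3.362e+04·0.0153 = 0 + j514.3 Ω
Step 3 — Series combination: Z_total = R + L = 26.5 + j514.3 Ω = 515∠87.1° Ω.
Step 4 — Source phasor: V = 5.54∠-45.0° V = 3.917 - j3.917 V.
Step 5 — Ohm's law: I = V / Z_total = (3.917 - j3.917) / (26.5 + j514.3) = -0.007205 - j0.007988 A.
Step 6 — Convert to polar: |I| = 0.01076 A, ∠I = -132.1°.

I = 0.01076∠-132.1° A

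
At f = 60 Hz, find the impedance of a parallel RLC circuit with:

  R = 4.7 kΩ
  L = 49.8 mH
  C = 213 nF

Step 1 — Angular frequency: ω = 2π·f = 2π·60 = 377 rad/s.
Step 2 — Component impedances:
  R: Z = R = 4700 Ω
  L: Z = jωL = j·377·0.0498 = 0 + j18.77 Ω
  C: Z = 1/(jωC) = -j/(ω·C) = 0 - j1.245e+04 Ω
Step 3 — Parallel combination: 1/Z_total = 1/R + 1/L + 1/C; Z_total = 0.07522 + j18.8 Ω = 18.8∠89.8° Ω.

Z = 0.07522 + j18.8 Ω = 18.8∠89.8° Ω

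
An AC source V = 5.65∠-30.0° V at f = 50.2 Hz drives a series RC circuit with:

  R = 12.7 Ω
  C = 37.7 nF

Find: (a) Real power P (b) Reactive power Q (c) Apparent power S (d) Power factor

Step 1 — Angular frequency: ω = 2π·f = 2π·50.2 = 315.4 rad/s.
Step 2 — Component impedances:
  R: Z = R = 12.7 Ω
  C: Z = 1/(jωC) = -j/(ω·C) = 0 - j8.41e+04 Ω
Step 3 — Series combination: Z_total = R + C = 12.7 - j8.41e+04 Ω = 8.41e+04∠-90.0° Ω.
Step 4 — Source phasor: V = 5.65∠-30.0° V = 4.893 - j2.825 V.
Step 5 — Current: I = V / Z = 3.36e-05 + j5.818e-05 A = 6.719e-05∠60.0° A.
Step 6 — Complex power: S = V·I* = 5.733e-08 - j0.0003796 VA.
Step 7 — Real power: P = Re(S) = 5.733e-08 W.
Step 8 — Reactive power: Q = Im(S) = -0.0003796 VAR.
Step 9 — Apparent power: |S| = 0.0003796 VA.
Step 10 — Power factor: PF = P/|S| = 0.000151 (leading).

(a) P = 5.733e-08 W  (b) Q = -0.0003796 VAR  (c) S = 0.0003796 VA  (d) PF = 0.000151 (leading)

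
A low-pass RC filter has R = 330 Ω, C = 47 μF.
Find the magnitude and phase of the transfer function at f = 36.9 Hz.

Step 1 — Angular frequency: ω = 2π·36.9 = 231.8 rad/s.
Step 2 — Transfer function: H(jω) = 1/(1 + jωRC).
Step 3 — Denominator: 1 + jωRC = 1 + j·231.8·330·4.7e-05 = 1 + j3.596.
Step 4 — H = 0.07178 - j0.2581.
Step 5 — Magnitude: |H| = 0.2679 (-11.4 dB); phase: φ = -74.5°.

|H| = 0.2679 (-11.4 dB), φ = -74.5°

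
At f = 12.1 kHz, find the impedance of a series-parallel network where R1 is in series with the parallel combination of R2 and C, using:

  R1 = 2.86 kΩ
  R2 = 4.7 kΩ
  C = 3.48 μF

Step 1 — Angular frequency: ω = 2π·f = 2π·1.21e+04 = 7.603e+04 rad/s.
Step 2 — Component impedances:
  R1: Z = R = 2860 Ω
  R2: Z = R = 4700 Ω
  C: Z = 1/(jωC) = -j/(ω·C) = 0 - j3.78 Ω
Step 3 — Parallel branch: R2 || C = 1/(1/R2 + 1/C) = 0.00304 - j3.78 Ω.
Step 4 — Series with R1: Z_total = R1 + (R2 || C) = 2860 - j3.78 Ω = 2860∠-0.1° Ω.

Z = 2860 - j3.78 Ω = 2860∠-0.1° Ω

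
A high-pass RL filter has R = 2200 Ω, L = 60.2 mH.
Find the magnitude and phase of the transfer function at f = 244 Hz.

Step 1 — Angular frequency: ω = 2π·244 = 1533 rad/s.
Step 2 — Transfer function: H(jω) = jωL/(R + jωL).
Step 3 — Numerator jωL = j·92.29; denominator R + jωL = 2200 + j92.29.
Step 4 — H = 0.001757 + j0.04188.
Step 5 — Magnitude: |H| = 0.04191 (-27.6 dB); phase: φ = 87.6°.

|H| = 0.04191 (-27.6 dB), φ = 87.6°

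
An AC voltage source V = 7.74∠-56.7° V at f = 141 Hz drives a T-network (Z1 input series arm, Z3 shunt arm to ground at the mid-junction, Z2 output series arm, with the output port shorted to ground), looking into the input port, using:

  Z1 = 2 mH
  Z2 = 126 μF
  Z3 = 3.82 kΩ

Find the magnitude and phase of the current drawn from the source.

Step 1 — Angular frequency: ω = 2π·f = 2π·141 = 885.9 rad/s.
Step 2 — Component impedances:
  Z1: Z = jωL = j·885.9·0.002 = 0 + j1.772 Ω
  Z2: Z = 1/(jωC) = -j/(ω·C) = 0 - j8.958 Ω
  Z3: Z = R = 3820 Ω
Step 3 — With the output port shorted to ground, the output series arm Z2 runs from the junction to ground; the shunt arm Z3 also runs from the junction to ground. They appear in parallel: Z3 || Z2 = 0.02101 - j8.958 Ω.
Step 4 — Series with input arm Z1: Z_in = Z1 + (Z3 || Z2) = 0.02101 - j7.186 Ω = 7.187∠-89.8° Ω.
Step 5 — Source phasor: V = 7.74∠-56.7° V = 4.249 - j6.469 V.
Step 6 — Ohm's law: I = V / Z_total = (4.249 - j6.469) / (0.02101 - j7.186) = 0.9019 + j0.5887 A.
Step 7 — Convert to polar: |I| = 1.077 A, ∠I = 33.1°.

I = 1.077∠33.1° A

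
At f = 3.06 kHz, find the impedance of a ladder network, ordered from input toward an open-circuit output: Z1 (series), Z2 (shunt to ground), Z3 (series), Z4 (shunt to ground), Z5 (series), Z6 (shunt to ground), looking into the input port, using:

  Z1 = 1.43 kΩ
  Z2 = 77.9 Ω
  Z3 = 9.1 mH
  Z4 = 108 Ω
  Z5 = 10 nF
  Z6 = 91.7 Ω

Step 1 — Angular frequency: ω = 2π·f = 2π·3060 = 1.923e+04 rad/s.
Step 2 — Component impedances:
  Z1: Z = R = 1430 Ω
  Z2: Z = R = 77.9 Ω
  Z3: Z = jωL = j·1.923e+04·0.0091 = 0 + j175 Ω
  Z4: Z = R = 108 Ω
  Z5: Z = 1/(jωC) = -j/(ω·C) = 0 - j5201 Ω
  Z6: Z = R = 91.7 Ω
Step 3 — Ladder network (open output): work backward from the far end, alternating series and parallel combinations. Z_in = 1490 + j16.29 Ω = 1490∠0.6° Ω.

Z = 1490 + j16.29 Ω = 1490∠0.6° Ω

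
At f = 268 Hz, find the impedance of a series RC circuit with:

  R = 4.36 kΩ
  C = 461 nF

Step 1 — Angular frequency: ω = 2π·f = 2π·268 = 1684 rad/s.
Step 2 — Component impedances:
  R: Z = R = 4360 Ω
  C: Z = 1/(jωC) = -j/(ω·C) = 0 - j1288 Ω
Step 3 — Series combination: Z_total = R + C = 4360 - j1288 Ω = 4546∠-16.5° Ω.

Z = 4360 - j1288 Ω = 4546∠-16.5° Ω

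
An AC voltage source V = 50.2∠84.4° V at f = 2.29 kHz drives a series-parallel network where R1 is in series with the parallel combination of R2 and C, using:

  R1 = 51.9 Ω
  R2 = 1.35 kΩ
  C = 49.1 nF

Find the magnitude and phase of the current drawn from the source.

Step 1 — Angular frequency: ω = 2π·f = 2π·2290 = 1.439e+04 rad/s.
Step 2 — Component impedances:
  R1: Z = R = 51.9 Ω
  R2: Z = R = 1350 Ω
  C: Z = 1/(jωC) = -j/(ω·C) = 0 - j1415 Ω
Step 3 — Parallel branch: R2 || C = 1/(1/R2 + 1/C) = 706.9 - j674.2 Ω.
Step 4 — Series with R1: Z_total = R1 + (R2 || C) = 758.8 - j674.2 Ω = 1015∠-41.6° Ω.
Step 5 — Source phasor: V = 50.2∠84.4° V = 4.899 + j49.96 V.
Step 6 — Ohm's law: I = V / Z_total = (4.899 + j49.96) / (758.8 - j674.2) = -0.02908 + j0.04 A.
Step 7 — Convert to polar: |I| = 0.04945 A, ∠I = 126.0°.

I = 0.04945∠126.0° A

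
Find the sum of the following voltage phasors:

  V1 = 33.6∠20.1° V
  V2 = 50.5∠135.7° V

Step 1 — Convert each phasor to rectangular form:
  V1 = 33.6·(cos(20.1°) + j·sin(20.1°)) = 31.55 + j11.55 V
  V2 = 50.5·(cos(135.7°) + j·sin(135.7°)) = -36.14 + j35.27 V
Step 2 — Sum components: V_total = -4.589 + j46.82 V.
Step 3 — Convert to polar: |V_total| = 47.04 V, ∠V_total = 95.6°.

V_total = 47.04∠95.6° V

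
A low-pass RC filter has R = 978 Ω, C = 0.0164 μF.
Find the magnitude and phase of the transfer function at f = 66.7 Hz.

Step 1 — Angular frequency: ω = 2π·66.7 = 419.1 rad/s.
Step 2 — Transfer function: H(jω) = 1/(1 + jωRC).
Step 3 — Denominator: 1 + jωRC = 1 + j·419.1·978·1.64e-08 = 1 + j0.006722.
Step 4 — H = 1 - j0.006722.
Step 5 — Magnitude: |H| = 1 (-0.0 dB); phase: φ = -0.4°.

|H| = 1 (-0.0 dB), φ = -0.4°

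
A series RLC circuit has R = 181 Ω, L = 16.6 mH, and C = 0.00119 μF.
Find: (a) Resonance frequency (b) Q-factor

Step 1 — Resonance condition Im(Z)=0 gives ω₀ = 1/√(LC).
Step 2 — ω₀ = 1/√(0.0166·1.19e-09) = 2.25e+05 rad/s.
Step 3 — f₀ = ω₀/(2π) = 3.581e+04 Hz.
Step 4 — Series Q: Q = ω₀L/R = 2.25e+05·0.0166/181 = 20.63.

(a) f₀ = 3.581e+04 Hz  (b) Q = 20.63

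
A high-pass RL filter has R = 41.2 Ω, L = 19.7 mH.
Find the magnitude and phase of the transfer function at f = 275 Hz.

Step 1 — Angular frequency: ω = 2π·275 = 1728 rad/s.
Step 2 — Transfer function: H(jω) = jωL/(R + jωL).
Step 3 — Numerator jωL = j·34.04; denominator R + jωL = 41.2 + j34.04.
Step 4 — H = 0.4057 + j0.491.
Step 5 — Magnitude: |H| = 0.6369 (-3.9 dB); phase: φ = 50.4°.

|H| = 0.6369 (-3.9 dB), φ = 50.4°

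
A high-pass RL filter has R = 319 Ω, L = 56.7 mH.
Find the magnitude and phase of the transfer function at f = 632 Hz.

Step 1 — Angular frequency: ω = 2π·632 = 3971 rad/s.
Step 2 — Transfer function: H(jω) = jωL/(R + jωL).
Step 3 — Numerator jωL = j·225.2; denominator R + jωL = 319 + j225.2.
Step 4 — H = 0.3325 + j0.4711.
Step 5 — Magnitude: |H| = 0.5766 (-4.8 dB); phase: φ = 54.8°.

|H| = 0.5766 (-4.8 dB), φ = 54.8°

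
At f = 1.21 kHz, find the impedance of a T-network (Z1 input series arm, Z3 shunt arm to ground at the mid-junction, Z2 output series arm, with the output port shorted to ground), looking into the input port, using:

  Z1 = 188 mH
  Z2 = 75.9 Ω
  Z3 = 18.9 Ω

Step 1 — Angular frequency: ω = 2π·f = 2π·1210 = 7603 rad/s.
Step 2 — Component impedances:
  Z1: Z = jωL = j·7603·0.188 = 0 + j1429 Ω
  Z2: Z = R = 75.9 Ω
  Z3: Z = R = 18.9 Ω
Step 3 — With the output port shorted to ground, the output series arm Z2 runs from the junction to ground; the shunt arm Z3 also runs from the junction to ground. They appear in parallel: Z3 || Z2 = 15.13 Ω.
Step 4 — Series with input arm Z1: Z_in = Z1 + (Z3 || Z2) = 15.13 + j1429 Ω = 1429∠89.4° Ω.

Z = 15.13 + j1429 Ω = 1429∠89.4° Ω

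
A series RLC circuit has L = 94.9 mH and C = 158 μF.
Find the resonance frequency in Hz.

Step 1 — Resonance condition Im(Z)=0 gives ω₀ = 1/√(LC).
Step 2 — ω₀ = 1/√(0.0949·0.000158) = 258.2 rad/s.
Step 3 — f₀ = ω₀/(2π) = 41.1 Hz.

f₀ = 41.1 Hz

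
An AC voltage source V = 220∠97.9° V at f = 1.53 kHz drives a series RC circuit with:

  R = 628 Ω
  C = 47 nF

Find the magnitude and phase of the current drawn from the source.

Step 1 — Angular frequency: ω = 2π·f = 2π·1530 = 9613 rad/s.
Step 2 — Component impedances:
  R: Z = R = 628 Ω
  C: Z = 1/(jωC) = -j/(ω·C) = 0 - j2213 Ω
Step 3 — Series combination: Z_total = R + C = 628 - j2213 Ω = 2301∠-74.2° Ω.
Step 4 — Source phasor: V = 220∠97.9° V = -30.24 + j217.9 V.
Step 5 — Ohm's law: I = V / Z_total = (-30.24 + j217.9) / (628 - j2213) = -0.09471 + j0.01321 A.
Step 6 — Convert to polar: |I| = 0.09563 A, ∠I = 172.1°.

I = 0.09563∠172.1° A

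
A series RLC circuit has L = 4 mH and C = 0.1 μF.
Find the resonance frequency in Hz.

Step 1 — Resonance condition Im(Z)=0 gives ω₀ = 1/√(LC).
Step 2 — ω₀ = 1/√(0.004·1e-07) = 5e+04 rad/s.
Step 3 — f₀ = ω₀/(2π) = 7958 Hz.

f₀ = 7958 Hz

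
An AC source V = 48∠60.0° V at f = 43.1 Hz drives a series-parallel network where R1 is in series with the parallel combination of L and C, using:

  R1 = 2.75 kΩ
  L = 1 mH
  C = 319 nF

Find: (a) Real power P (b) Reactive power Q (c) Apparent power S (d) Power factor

Step 1 — Angular frequency: ω = 2π·f = 2π·43.1 = 270.8 rad/s.
Step 2 — Component impedances:
  R1: Z = R = 2750 Ω
  L: Z = jωL = j·270.8·0.001 = 0 + j0.2708 Ω
  C: Z = 1/(jωC) = -j/(ω·C) = 0 - j1.158e+04 Ω
Step 3 — Parallel branch: L || C = 1/(1/L + 1/C) = 0 + j0.2708 Ω.
Step 4 — Series with R1: Z_total = R1 + (L || C) = 2750 + j0.2708 Ω = 2750∠0.0° Ω.
Step 5 — Source phasor: V = 48∠60.0° V = 24 + j41.57 V.
Step 6 — Current: I = V / Z = 0.008729 + j0.01512 A = 0.01745∠60.0° A.
Step 7 — Complex power: S = V·I* = 0.8378 + j8.251e-05 VA.
Step 8 — Real power: P = Re(S) = 0.8378 W.
Step 9 — Reactive power: Q = Im(S) = 8.251e-05 VAR.
Step 10 — Apparent power: |S| = 0.8378 VA.
Step 11 — Power factor: PF = P/|S| = 1 (lagging).

(a) P = 0.8378 W  (b) Q = 8.251e-05 VAR  (c) S = 0.8378 VA  (d) PF = 1 (lagging)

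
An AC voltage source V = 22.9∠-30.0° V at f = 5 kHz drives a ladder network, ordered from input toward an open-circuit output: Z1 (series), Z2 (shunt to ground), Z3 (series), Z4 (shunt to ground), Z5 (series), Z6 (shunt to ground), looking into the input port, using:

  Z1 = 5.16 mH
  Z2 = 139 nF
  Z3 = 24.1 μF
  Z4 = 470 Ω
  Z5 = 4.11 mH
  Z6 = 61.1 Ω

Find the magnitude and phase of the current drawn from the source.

Step 1 — Angular frequency: ω = 2π·f = 2π·5000 = 3.142e+04 rad/s.
Step 2 — Component impedances:
  Z1: Z = jωL = j·3.142e+04·0.00516 = 0 + j162.1 Ω
  Z2: Z = 1/(jωC) = -j/(ω·C) = 0 - j229 Ω
  Z3: Z = 1/(jωC) = -j/(ω·C) = 0 - j1.321 Ω
  Z4: Z = R = 470 Ω
  Z5: Z = jωL = j·3.142e+04·0.00411 = 0 + j129.1 Ω
  Z6: Z = R = 61.1 Ω
Step 3 — Ladder network (open output): work backward from the far end, alternating series and parallel combinations. Z_in = 167.8 + j225.8 Ω = 281.3∠53.4° Ω.
Step 4 — Source phasor: V = 22.9∠-30.0° V = 19.83 - j11.45 V.
Step 5 — Ohm's law: I = V / Z_total = (19.83 - j11.45) / (167.8 + j225.8) = 0.009366 - j0.08085 A.
Step 6 — Convert to polar: |I| = 0.08139 A, ∠I = -83.4°.

I = 0.08139∠-83.4° A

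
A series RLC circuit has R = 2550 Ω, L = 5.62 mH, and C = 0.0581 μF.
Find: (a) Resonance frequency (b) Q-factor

Step 1 — Resonance condition Im(Z)=0 gives ω₀ = 1/√(LC).
Step 2 — ω₀ = 1/√(0.00562·5.81e-08) = 5.534e+04 rad/s.
Step 3 — f₀ = ω₀/(2π) = 8808 Hz.
Step 4 — Series Q: Q = ω₀L/R = 5.534e+04·0.00562/2550 = 0.122.

(a) f₀ = 8808 Hz  (b) Q = 0.122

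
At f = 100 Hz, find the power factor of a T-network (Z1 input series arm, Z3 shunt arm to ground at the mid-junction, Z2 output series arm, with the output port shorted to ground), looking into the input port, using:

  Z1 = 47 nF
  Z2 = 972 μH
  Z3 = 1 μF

Step 1 — Angular frequency: ω = 2π·f = 2π·100 = 628.3 rad/s.
Step 2 — Component impedances:
  Z1: Z = 1/(jωC) = -j/(ω·C) = 0 - j3.386e+04 Ω
  Z2: Z = jωL = j·628.3·0.000972 = 0 + j0.6107 Ω
  Z3: Z = 1/(jωC) = -j/(ω·C) = 0 - j1592 Ω
Step 3 — With the output port shorted to ground, the output series arm Z2 runs from the junction to ground; the shunt arm Z3 also runs from the junction to ground. They appear in parallel: Z3 || Z2 = 0 + j0.611 Ω.
Step 4 — Series with input arm Z1: Z_in = Z1 + (Z3 || Z2) = 0 - j3.386e+04 Ω = 3.386e+04∠-90.0° Ω.
Step 5 — Power factor: PF = cos(φ) = Re(Z)/|Z| = 0/3.386e+04 = 0.
Step 6 — Type: Im(Z) = -3.386e+04 ⇒ leading (phase φ = -90.0°).

PF = 0 (leading, φ = -90.0°)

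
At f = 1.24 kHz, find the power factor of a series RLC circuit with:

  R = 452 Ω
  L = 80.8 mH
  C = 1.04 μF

Step 1 — Angular frequency: ω = 2π·f = 2π·1240 = 7791 rad/s.
Step 2 — Component impedances:
  R: Z = R = 452 Ω
  L: Z = jωL = j·7791·0.0808 = 0 + j629.5 Ω
  C: Z = 1/(jωC) = -j/(ω·C) = 0 - j123.4 Ω
Step 3 — Series combination: Z_total = R + L + C = 452 + j506.1 Ω = 678.6∠48.2° Ω.
Step 4 — Power factor: PF = cos(φ) = Re(Z)/|Z| = 452/678.6 = 0.6661.
Step 5 — Type: Im(Z) = 506.1 ⇒ lagging (phase φ = 48.2°).

PF = 0.6661 (lagging, φ = 48.2°)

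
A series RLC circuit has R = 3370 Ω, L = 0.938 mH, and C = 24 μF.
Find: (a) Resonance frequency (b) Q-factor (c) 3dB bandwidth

Step 1 — Resonance: ω₀ = 1/√(LC) = 1/√(0.000938·2.4e-05) = 6665 rad/s.
Step 2 — f₀ = ω₀/(2π) = 1061 Hz.
Step 3 — Series Q: Q = ω₀L/R = 6665·0.000938/3370 = 0.001855.
Step 4 — Bandwidth: Δω = ω₀/Q = 3.593e+06 rad/s; BW = Δω/(2π) = 5.718e+05 Hz.

(a) f₀ = 1061 Hz  (b) Q = 0.001855  (c) BW = 5.718e+05 Hz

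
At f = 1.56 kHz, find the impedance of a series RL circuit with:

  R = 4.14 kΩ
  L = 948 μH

Step 1 — Angular frequency: ω = 2π·f = 2π·1560 = 9802 rad/s.
Step 2 — Component impedances:
  R: Z = R = 4140 Ω
  L: Z = jωL = j·9802·0.000948 = 0 + j9.292 Ω
Step 3 — Series combination: Z_total = R + L = 4140 + j9.292 Ω = 4140∠0.1° Ω.

Z = 4140 + j9.292 Ω = 4140∠0.1° Ω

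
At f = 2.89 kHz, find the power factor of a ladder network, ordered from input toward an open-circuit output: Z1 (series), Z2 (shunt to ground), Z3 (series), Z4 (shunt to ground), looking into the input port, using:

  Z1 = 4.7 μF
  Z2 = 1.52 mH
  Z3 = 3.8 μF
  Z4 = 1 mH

Step 1 — Angular frequency: ω = 2π·f = 2π·2890 = 1.816e+04 rad/s.
Step 2 — Component impedances:
  Z1: Z = 1/(jωC) = -j/(ω·C) = 0 - j11.72 Ω
  Z2: Z = jωL = j·1.816e+04·0.00152 = 0 + j27.6 Ω
  Z3: Z = 1/(jωC) = -j/(ω·C) = 0 - j14.49 Ω
  Z4: Z = jωL = j·1.816e+04·0.001 = 0 + j18.16 Ω
Step 3 — Ladder network (open output): work backward from the far end, alternating series and parallel combinations. Z_in = 0 - j8.481 Ω = 8.481∠-90.0° Ω.
Step 4 — Power factor: PF = cos(φ) = Re(Z)/|Z| = 0/8.481 = 0.
Step 5 — Type: Im(Z) = -8.481 ⇒ leading (phase φ = -90.0°).

PF = 0 (leading, φ = -90.0°)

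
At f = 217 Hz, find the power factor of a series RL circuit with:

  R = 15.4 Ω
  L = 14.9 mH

Step 1 — Angular frequency: ω = 2π·f = 2π·217 = 1363 rad/s.
Step 2 — Component impedances:
  R: Z = R = 15.4 Ω
  L: Z = jωL = j·1363·0.0149 = 0 + j20.32 Ω
Step 3 — Series combination: Z_total = R + L = 15.4 + j20.32 Ω = 25.49∠52.8° Ω.
Step 4 — Power factor: PF = cos(φ) = Re(Z)/|Z| = 15.4/25.493 = 0.6041.
Step 5 — Type: Im(Z) = 20.32 ⇒ lagging (phase φ = 52.8°).

PF = 0.6041 (lagging, φ = 52.8°)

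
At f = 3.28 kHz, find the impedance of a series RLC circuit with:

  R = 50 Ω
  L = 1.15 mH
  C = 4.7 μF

Step 1 — Angular frequency: ω = 2π·f = 2π·3280 = 2.061e+04 rad/s.
Step 2 — Component impedances:
  R: Z = R = 50 Ω
  L: Z = jωL = j·2.061e+04·0.00115 = 0 + j23.7 Ω
  C: Z = 1/(jωC) = -j/(ω·C) = 0 - j10.32 Ω
Step 3 — Series combination: Z_total = R + L + C = 50 + j13.38 Ω = 51.76∠15.0° Ω.

Z = 50 + j13.38 Ω = 51.76∠15.0° Ω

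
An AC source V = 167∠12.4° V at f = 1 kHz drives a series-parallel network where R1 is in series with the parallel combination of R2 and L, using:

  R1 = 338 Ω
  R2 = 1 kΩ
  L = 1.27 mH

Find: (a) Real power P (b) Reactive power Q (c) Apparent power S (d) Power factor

Step 1 — Angular frequency: ω = 2π·f = 2π·1000 = 6283 rad/s.
Step 2 — Component impedances:
  R1: Z = R = 338 Ω
  R2: Z = R = 1000 Ω
  L: Z = jωL = j·6283·0.00127 = 0 + j7.98 Ω
Step 3 — Parallel branch: R2 || L = 1/(1/R2 + 1/L) = 0.06367 + j7.979 Ω.
Step 4 — Series with R1: Z_total = R1 + (R2 || L) = 338.1 + j7.979 Ω = 338.2∠1.4° Ω.
Step 5 — Source phasor: V = 167∠12.4° V = 163.1 + j35.86 V.
Step 6 — Current: I = V / Z = 0.4847 + j0.09464 A = 0.4939∠11.0° A.
Step 7 — Complex power: S = V·I* = 82.45 + j1.946 VA.
Step 8 — Real power: P = Re(S) = 82.45 W.
Step 9 — Reactive power: Q = Im(S) = 1.946 VAR.
Step 10 — Apparent power: |S| = 82.47 VA.
Step 11 — Power factor: PF = P/|S| = 0.9997 (lagging).

(a) P = 82.45 W  (b) Q = 1.946 VAR  (c) S = 82.47 VA  (d) PF = 0.9997 (lagging)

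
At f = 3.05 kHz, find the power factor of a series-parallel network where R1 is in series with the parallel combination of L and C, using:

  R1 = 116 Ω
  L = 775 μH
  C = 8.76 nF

Step 1 — Angular frequency: ω = 2π·f = 2π·3050 = 1.916e+04 rad/s.
Step 2 — Component impedances:
  R1: Z = R = 116 Ω
  L: Z = jωL = j·1.916e+04·0.000775 = 0 + j14.85 Ω
  C: Z = 1/(jωC) = -j/(ω·C) = 0 - j5957 Ω
Step 3 — Parallel branch: L || C = 1/(1/L + 1/C) = 0 + j14.89 Ω.
Step 4 — Series with R1: Z_total = R1 + (L || C) = 116 + j14.89 Ω = 117∠7.3° Ω.
Step 5 — Power factor: PF = cos(φ) = Re(Z)/|Z| = 116/116.95 = 0.9919.
Step 6 — Type: Im(Z) = 14.89 ⇒ lagging (phase φ = 7.3°).

PF = 0.9919 (lagging, φ = 7.3°)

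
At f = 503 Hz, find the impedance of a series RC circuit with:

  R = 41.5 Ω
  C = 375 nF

Step 1 — Angular frequency: ω = 2π·f = 2π·503 = 3160 rad/s.
Step 2 — Component impedances:
  R: Z = R = 41.5 Ω
  C: Z = 1/(jωC) = -j/(ω·C) = 0 - j843.8 Ω
Step 3 — Series combination: Z_total = R + C = 41.5 - j843.8 Ω = 844.8∠-87.2° Ω.

Z = 41.5 - j843.8 Ω = 844.8∠-87.2° Ω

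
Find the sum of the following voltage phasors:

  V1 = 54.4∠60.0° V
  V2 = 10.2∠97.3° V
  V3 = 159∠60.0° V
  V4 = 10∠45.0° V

Step 1 — Convert each phasor to rectangular form:
  V1 = 54.4·(cos(60.0°) + j·sin(60.0°)) = 27.2 + j47.11 V
  V2 = 10.2·(cos(97.3°) + j·sin(97.3°)) = -1.296 + j10.12 V
  V3 = 159·(cos(60.0°) + j·sin(60.0°)) = 79.5 + j137.7 V
  V4 = 10·(cos(45.0°) + j·sin(45.0°)) = 7.071 + j7.071 V
Step 2 — Sum components: V_total = 112.5 + j202 V.
Step 3 — Convert to polar: |V_total| = 231.2 V, ∠V_total = 60.9°.

V_total = 231.2∠60.9° V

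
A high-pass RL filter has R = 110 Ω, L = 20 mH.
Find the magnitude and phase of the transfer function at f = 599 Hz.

Step 1 — Angular frequency: ω = 2π·599 = 3764 rad/s.
Step 2 — Transfer function: H(jω) = jωL/(R + jωL).
Step 3 — Numerator jωL = j·75.27; denominator R + jωL = 110 + j75.27.
Step 4 — H = 0.3189 + j0.4661.
Step 5 — Magnitude: |H| = 0.5647 (-5.0 dB); phase: φ = 55.6°.

|H| = 0.5647 (-5.0 dB), φ = 55.6°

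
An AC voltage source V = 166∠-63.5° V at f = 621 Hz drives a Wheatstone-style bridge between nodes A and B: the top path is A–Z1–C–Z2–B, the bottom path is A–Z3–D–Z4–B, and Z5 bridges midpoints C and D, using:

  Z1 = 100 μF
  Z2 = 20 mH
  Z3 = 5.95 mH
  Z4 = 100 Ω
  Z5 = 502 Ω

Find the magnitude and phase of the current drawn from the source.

Step 1 — Angular frequency: ω = 2π·f = 2π·621 = 3902 rad/s.
Step 2 — Component impedances:
  Z1: Z = 1/(jωC) = -j/(ω·C) = 0 - j2.563 Ω
  Z2: Z = jωL = j·3902·0.02 = 0 + j78.04 Ω
  Z3: Z = jωL = j·3902·0.00595 = 0 + j23.22 Ω
  Z4: Z = R = 100 Ω
  Z5: Z = R = 502 Ω
Step 3 — Bridge requires nodal analysis (the Z5 bridge couples midpoints C and D, so the two paths cannot be reduced to a simple series/parallel combination). Setting node B to ground and injecting 1 A at node A, the 3-node admittance system at A, C, D solves to V_A = Z_AB = 28.96 + j47.32 Ω = 55.47∠58.5° Ω.
Step 4 — Source phasor: V = 166∠-63.5° V = 74.07 - j148.6 V.
Step 5 — Ohm's law: I = V / Z_total = (74.07 - j148.6) / (28.96 + j47.32) = -1.587 - j2.537 A.
Step 6 — Convert to polar: |I| = 2.992 A, ∠I = -122.0°.

I = 2.992∠-122.0° A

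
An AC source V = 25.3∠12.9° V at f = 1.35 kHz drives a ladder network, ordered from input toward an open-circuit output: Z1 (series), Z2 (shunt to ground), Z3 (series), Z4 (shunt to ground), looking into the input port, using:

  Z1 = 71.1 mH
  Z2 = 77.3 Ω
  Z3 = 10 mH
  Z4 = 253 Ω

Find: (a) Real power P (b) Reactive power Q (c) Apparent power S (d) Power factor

Step 1 — Angular frequency: ω = 2π·f = 2π·1350 = 8482 rad/s.
Step 2 — Component impedances:
  Z1: Z = jωL = j·8482·0.0711 = 0 + j603.1 Ω
  Z2: Z = R = 77.3 Ω
  Z3: Z = jωL = j·8482·0.01 = 0 + j84.82 Ω
  Z4: Z = R = 253 Ω
Step 3 — Ladder network (open output): work backward from the far end, alternating series and parallel combinations. Z_in = 60.33 + j607.4 Ω = 610.4∠84.3° Ω.
Step 4 — Source phasor: V = 25.3∠12.9° V = 24.66 + j5.648 V.
Step 5 — Current: I = V / Z = 0.0132 - j0.03929 A = 0.04145∠-71.4° A.
Step 6 — Complex power: S = V·I* = 0.1036 + j1.043 VA.
Step 7 — Real power: P = Re(S) = 0.1036 W.
Step 8 — Reactive power: Q = Im(S) = 1.043 VAR.
Step 9 — Apparent power: |S| = 1.049 VA.
Step 10 — Power factor: PF = P/|S| = 0.09883 (lagging).

(a) P = 0.1036 W  (b) Q = 1.043 VAR  (c) S = 1.049 VA  (d) PF = 0.09883 (lagging)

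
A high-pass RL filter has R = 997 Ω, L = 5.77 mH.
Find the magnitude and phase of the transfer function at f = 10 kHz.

Step 1 — Angular frequency: ω = 2π·1e+04 = 6.283e+04 rad/s.
Step 2 — Transfer function: H(jω) = jωL/(R + jωL).
Step 3 — Numerator jωL = j·362.5; denominator R + jωL = 997 + j362.5.
Step 4 — H = 0.1168 + j0.3212.
Step 5 — Magnitude: |H| = 0.3417 (-9.3 dB); phase: φ = 70.0°.

|H| = 0.3417 (-9.3 dB), φ = 70.0°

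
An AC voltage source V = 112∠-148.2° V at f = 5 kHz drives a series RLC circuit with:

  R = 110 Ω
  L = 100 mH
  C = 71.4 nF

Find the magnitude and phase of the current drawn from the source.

Step 1 — Angular frequency: ω = 2π·f = 2π·5000 = 3.142e+04 rad/s.
Step 2 — Component impedances:
  R: Z = R = 110 Ω
  L: Z = jωL = j·3.142e+04·0.1 = 0 + j3142 Ω
  C: Z = 1/(jωC) = -j/(ω·C) = 0 - j445.8 Ω
Step 3 — Series combination: Z_total = R + L + C = 110 + j2696 Ω = 2698∠87.7° Ω.
Step 4 — Source phasor: V = 112∠-148.2° V = -95.19 - j59.02 V.
Step 5 — Ohm's law: I = V / Z_total = (-95.19 - j59.02) / (110 + j2696) = -0.0233 + j0.03436 A.
Step 6 — Convert to polar: |I| = 0.04151 A, ∠I = 124.1°.

I = 0.04151∠124.1° A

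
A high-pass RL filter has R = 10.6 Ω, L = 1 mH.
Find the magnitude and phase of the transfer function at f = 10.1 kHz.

Step 1 — Angular frequency: ω = 2π·1.01e+04 = 6.346e+04 rad/s.
Step 2 — Transfer function: H(jω) = jωL/(R + jωL).
Step 3 — Numerator jωL = j·63.46; denominator R + jωL = 10.6 + j63.46.
Step 4 — H = 0.9729 + j0.1625.
Step 5 — Magnitude: |H| = 0.9863 (-0.1 dB); phase: φ = 9.5°.

|H| = 0.9863 (-0.1 dB), φ = 9.5°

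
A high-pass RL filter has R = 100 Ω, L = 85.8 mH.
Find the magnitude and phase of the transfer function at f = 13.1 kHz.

Step 1 — Angular frequency: ω = 2π·1.31e+04 = 8.231e+04 rad/s.
Step 2 — Transfer function: H(jω) = jωL/(R + jωL).
Step 3 — Numerator jωL = j·7062; denominator R + jωL = 100 + j7062.
Step 4 — H = 0.9998 + j0.01416.
Step 5 — Magnitude: |H| = 0.9999 (-0.0 dB); phase: φ = 0.8°.

|H| = 0.9999 (-0.0 dB), φ = 0.8°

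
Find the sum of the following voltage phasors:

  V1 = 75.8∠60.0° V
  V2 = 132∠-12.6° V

Step 1 — Convert each phasor to rectangular form:
  V1 = 75.8·(cos(60.0°) + j·sin(60.0°)) = 37.9 + j65.64 V
  V2 = 132·(cos(-12.6°) + j·sin(-12.6°)) = 128.8 - j28.79 V
Step 2 — Sum components: V_total = 166.7 + j36.85 V.
Step 3 — Convert to polar: |V_total| = 170.7 V, ∠V_total = 12.5°.

V_total = 170.7∠12.5° V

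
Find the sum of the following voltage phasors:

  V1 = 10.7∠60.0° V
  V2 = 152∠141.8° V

Step 1 — Convert each phasor to rectangular form:
  V1 = 10.7·(cos(60.0°) + j·sin(60.0°)) = 5.35 + j9.266 V
  V2 = 152·(cos(141.8°) + j·sin(141.8°)) = -119.5 + j94 V
Step 2 — Sum components: V_total = -114.1 + j103.3 V.
Step 3 — Convert to polar: |V_total| = 153.9 V, ∠V_total = 137.9°.

V_total = 153.9∠137.9° V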